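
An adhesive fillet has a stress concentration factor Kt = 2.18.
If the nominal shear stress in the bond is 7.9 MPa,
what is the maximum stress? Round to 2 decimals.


Max stress = 7.9 * 2.18 = 17.22 MPa

17.22


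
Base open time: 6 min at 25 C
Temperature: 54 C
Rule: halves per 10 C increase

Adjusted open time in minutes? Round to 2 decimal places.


Acceleration = 2^((54-25)/10) = 7.4643
Open time = 6 / 7.4643 = 0.80 min

0.80


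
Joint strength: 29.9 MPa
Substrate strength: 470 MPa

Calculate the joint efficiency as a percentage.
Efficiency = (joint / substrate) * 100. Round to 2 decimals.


Efficiency = (29.9 / 470) * 100 = 6.36%

6.36


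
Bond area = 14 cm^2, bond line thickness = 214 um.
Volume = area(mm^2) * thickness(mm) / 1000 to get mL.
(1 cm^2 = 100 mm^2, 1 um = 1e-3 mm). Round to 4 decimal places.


area_mm2 = 14 * 100 = 1400
blt_mm = 214 * 1e-3 = 0.214
vol_mm3 = 1400 * 0.214 = 299.6
vol_mL = 299.6 / 1000 = 0.2996 mL

0.2996


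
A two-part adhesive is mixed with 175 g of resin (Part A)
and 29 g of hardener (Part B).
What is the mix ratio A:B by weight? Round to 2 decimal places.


Mix ratio = mass_A / mass_B
= 175 / 29
= 6.03

6.03


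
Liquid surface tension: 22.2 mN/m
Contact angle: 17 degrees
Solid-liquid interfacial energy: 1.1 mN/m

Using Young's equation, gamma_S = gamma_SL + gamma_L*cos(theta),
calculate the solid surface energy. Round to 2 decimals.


gamma_S = 1.1 + 22.2 * cos(17)
= 22.33 mN/m

22.33


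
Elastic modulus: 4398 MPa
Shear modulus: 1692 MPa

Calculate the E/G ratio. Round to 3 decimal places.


E / G = 4398 / 1692 = 2.599

2.599


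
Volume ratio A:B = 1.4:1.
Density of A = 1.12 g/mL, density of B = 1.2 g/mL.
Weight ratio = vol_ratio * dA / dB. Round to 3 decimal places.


Wt ratio = 1.4 * 1.12 / 1.2
= 1.307

1.307


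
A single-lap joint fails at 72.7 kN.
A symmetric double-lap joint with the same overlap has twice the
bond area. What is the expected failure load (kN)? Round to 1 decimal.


Double-lap load = 2 * 72.7 = 145.4 kN

145.4


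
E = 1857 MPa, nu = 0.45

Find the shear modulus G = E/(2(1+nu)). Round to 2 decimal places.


G = 1857 / (2 * 1.45)
= 640.34 MPa

640.34


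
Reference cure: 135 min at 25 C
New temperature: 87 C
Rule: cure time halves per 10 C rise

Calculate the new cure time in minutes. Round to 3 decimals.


factor = 2^((87-25)/10) = 73.5167
t_new = 135 / 73.5167 = 1.836 min

1.836


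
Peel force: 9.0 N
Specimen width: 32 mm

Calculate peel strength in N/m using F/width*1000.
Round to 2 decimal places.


Peel strength = 9.0 / 32 * 1000 = 281.25 N/m

281.25


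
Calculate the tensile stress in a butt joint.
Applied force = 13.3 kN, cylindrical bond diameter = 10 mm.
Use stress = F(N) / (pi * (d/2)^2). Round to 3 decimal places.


A = pi * 5.0^2 = 78.5398 mm^2
sigma = 13300.0 / 78.5398 = 169.341 MPa

169.341


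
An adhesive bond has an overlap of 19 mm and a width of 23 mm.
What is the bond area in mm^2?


Bond area = overlap * width
= 19 * 23
= 437 mm^2

437


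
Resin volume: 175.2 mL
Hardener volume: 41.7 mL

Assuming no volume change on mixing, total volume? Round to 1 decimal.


V_total = 175.2 + 41.7 = 216.9 mL

216.9


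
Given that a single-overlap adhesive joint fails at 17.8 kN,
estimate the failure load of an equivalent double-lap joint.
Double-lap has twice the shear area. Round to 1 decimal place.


Double-lap factor = 2
Expected load = 17.8 * 2 = 35.6 kN

35.6


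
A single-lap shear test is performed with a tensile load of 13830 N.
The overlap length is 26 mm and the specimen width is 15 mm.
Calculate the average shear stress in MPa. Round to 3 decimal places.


Shear stress = F / (overlap * width)
= 13830 / (26 * 15)
= 13830 / 390
= 35.462 MPa

35.462


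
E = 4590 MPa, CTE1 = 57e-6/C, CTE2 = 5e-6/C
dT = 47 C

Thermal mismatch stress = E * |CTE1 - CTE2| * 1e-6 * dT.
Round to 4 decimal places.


= 4590 * 52e-6 * 47
= 11.2180 MPa

11.2180


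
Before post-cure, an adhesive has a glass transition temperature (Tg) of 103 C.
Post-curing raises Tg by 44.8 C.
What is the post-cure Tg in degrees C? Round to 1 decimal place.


Tg_post = Tg_base + delta_Tg
= 103 + 44.8
= 147.8 C

147.8


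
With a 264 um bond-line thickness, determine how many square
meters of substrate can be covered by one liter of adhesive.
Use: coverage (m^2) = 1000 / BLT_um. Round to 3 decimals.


Coverage = 1000 / 264 = 3.788 m^2

3.788


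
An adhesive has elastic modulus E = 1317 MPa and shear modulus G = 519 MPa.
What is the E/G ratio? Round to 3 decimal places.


E/G = 1317 / 519 = 2.538

2.538


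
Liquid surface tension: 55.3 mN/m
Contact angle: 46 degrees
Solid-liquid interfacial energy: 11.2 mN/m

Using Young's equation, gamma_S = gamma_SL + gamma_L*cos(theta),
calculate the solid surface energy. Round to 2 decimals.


gamma_S = 11.2 + 55.3 * cos(46)
= 49.61 mN/m

49.61


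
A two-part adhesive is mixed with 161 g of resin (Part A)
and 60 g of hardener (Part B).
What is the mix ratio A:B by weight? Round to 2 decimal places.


Mix ratio = mass_A / mass_B
= 161 / 60
= 2.68

2.68


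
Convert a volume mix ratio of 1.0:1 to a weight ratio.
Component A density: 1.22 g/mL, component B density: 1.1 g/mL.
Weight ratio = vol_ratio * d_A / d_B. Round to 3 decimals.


= 1.0 * 1.22 / 1.1 = 1.109

1.109


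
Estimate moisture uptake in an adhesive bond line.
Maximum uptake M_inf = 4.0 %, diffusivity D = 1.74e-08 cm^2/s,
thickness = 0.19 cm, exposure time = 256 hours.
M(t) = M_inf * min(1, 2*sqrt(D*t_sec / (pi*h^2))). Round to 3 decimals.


Convert time: 256 h = 921600 s
ratio = min(1, 2*sqrt(1.74e-08*921600/(pi*0.19^2)))
= 0.752051
M(t) = 4.0 * 0.752051 = 3.008%

3.008


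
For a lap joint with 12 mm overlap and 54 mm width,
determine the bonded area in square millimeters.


Area = 12 * 54 = 648 mm^2

648


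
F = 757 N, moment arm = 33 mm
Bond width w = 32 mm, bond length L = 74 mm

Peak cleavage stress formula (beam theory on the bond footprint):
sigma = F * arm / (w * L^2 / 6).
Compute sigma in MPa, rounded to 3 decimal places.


sigma = (757 * 33) / (32 * 5476 / 6)
= 24981 * 6 / 175232
= 149886 / 175232
= 0.855 MPa

0.855


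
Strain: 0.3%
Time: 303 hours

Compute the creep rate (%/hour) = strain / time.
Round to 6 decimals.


Creep rate = 0.3 / 303
= 0.000990 %/h

0.000990


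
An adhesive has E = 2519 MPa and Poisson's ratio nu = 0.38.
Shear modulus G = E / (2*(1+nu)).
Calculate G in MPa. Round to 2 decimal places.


G = 2519 / (2*(1+0.38))
= 2519 / 2.76
= 912.68 MPa

912.68


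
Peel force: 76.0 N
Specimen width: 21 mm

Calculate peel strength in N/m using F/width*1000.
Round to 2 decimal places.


Peel strength = 76.0 / 21 * 1000 = 3619.05 N/m

3619.05


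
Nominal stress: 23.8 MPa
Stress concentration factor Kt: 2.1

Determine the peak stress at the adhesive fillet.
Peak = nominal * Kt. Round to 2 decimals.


Peak stress = 23.8 * 2.1
= 49.98 MPa

49.98


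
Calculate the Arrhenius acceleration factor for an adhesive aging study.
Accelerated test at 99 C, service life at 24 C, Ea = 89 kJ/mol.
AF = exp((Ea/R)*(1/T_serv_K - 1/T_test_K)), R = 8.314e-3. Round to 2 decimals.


T_test = 372.15 K, T_serv = 297.15 K
Ea/R = 89 / 0.008314 = 10704.84
AF = exp(10704.84 * (1/297.15 - 1/372.15))
= 1422.52

1422.52


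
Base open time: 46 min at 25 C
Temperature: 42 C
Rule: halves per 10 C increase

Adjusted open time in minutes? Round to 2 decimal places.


Acceleration = 2^((42-25)/10) = 3.2490
Open time = 46 / 3.2490 = 14.16 min

14.16


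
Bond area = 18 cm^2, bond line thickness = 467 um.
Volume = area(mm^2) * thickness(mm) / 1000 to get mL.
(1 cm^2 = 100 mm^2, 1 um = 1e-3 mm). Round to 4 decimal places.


area_mm2 = 18 * 100 = 1800
blt_mm = 467 * 1e-3 = 0.467
vol_mm3 = 1800 * 0.467 = 840.6
vol_mL = 840.6 / 1000 = 0.8406 mL

0.8406


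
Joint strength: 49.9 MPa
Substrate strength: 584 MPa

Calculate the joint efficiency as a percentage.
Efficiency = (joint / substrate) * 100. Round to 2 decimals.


Efficiency = (49.9 / 584) * 100 = 8.54%

8.54


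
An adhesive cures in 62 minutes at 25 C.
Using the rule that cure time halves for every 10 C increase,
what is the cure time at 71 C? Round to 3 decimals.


Factor = 2^((71 - 25) / 10) = 24.2515
Cure time = 62 / 24.2515
= 2.557 minutes

2.557


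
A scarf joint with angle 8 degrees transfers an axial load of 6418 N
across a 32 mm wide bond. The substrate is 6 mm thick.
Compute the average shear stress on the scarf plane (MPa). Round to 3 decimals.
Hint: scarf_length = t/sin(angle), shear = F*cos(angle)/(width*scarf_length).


scarf_length = 6 / sin(8 deg) = 43.1118 mm
cos(8 deg) = 0.990268
shear stress = 6418 * 0.990268 / (32 * 43.1118)
= 4.607 MPa

4.607


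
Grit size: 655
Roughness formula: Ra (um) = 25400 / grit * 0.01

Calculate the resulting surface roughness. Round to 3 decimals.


Ra = 25400 / 655 * 0.01
= 0.388 um

0.388


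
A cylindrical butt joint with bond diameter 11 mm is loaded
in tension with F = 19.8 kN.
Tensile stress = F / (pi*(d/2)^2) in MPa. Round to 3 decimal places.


Area = pi * (11/2)^2 = 95.0332 mm^2
Stress = 19.8*1000 / 95.0332
= 208.348 MPa

208.348


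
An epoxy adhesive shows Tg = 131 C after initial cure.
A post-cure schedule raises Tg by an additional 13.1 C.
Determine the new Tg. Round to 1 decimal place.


New Tg = 131 + 13.1
= 144.1 C

144.1


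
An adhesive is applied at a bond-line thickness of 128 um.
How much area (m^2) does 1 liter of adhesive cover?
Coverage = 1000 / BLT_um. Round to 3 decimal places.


Coverage = 1000 / 128 = 7.813 m^2

7.813


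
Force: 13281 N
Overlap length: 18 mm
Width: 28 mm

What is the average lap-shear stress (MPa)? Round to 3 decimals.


Average shear stress = F / (overlap * width)
= 13281 / (18 * 28)
= 26.351 MPa

26.351


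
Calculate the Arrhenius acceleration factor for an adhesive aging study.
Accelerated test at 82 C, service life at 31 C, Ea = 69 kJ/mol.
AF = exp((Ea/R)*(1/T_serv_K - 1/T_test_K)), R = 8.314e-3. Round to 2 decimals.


T_test = 355.15 K, T_serv = 304.15 K
Ea/R = 69 / 0.008314 = 8299.25
AF = exp(8299.25 * (1/304.15 - 1/355.15))
= 50.32

50.32


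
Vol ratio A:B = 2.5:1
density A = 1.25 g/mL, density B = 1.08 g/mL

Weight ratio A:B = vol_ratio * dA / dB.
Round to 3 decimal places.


Weight ratio = 2.5 * 1.25 / 1.08
= 2.894

2.894


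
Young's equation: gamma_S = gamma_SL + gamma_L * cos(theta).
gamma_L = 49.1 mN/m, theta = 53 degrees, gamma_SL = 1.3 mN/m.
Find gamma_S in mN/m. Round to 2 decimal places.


cos(53 deg) = 0.601815
gamma_S = 1.3 + 49.1 * 0.601815
= 30.85 mN/m

30.85


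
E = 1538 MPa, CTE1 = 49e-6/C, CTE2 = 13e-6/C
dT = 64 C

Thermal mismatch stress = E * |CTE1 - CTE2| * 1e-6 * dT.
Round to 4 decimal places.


= 1538 * 36e-6 * 64
= 3.5436 MPa

3.5436


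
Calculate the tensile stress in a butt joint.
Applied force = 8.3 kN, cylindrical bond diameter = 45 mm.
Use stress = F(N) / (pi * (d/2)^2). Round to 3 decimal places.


A = pi * 22.5^2 = 1590.4313 mm^2
sigma = 8300.0 / 1590.4313 = 5.219 MPa

5.219


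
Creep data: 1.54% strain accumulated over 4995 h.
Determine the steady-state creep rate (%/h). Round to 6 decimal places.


Rate = 1.54 / 4995 = 0.000308 %/h

0.000308


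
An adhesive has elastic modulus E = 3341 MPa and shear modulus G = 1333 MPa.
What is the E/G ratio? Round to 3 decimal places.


E/G = 3341 / 1333 = 2.506

2.506


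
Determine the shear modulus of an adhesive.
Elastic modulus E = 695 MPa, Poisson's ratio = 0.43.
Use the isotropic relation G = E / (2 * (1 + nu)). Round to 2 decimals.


G = 695 / (2*(1+0.43)) = 695 / 2.86
= 243.01 MPa

243.01


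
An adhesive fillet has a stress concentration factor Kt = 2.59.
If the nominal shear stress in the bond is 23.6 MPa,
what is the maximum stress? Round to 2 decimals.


Max stress = 23.6 * 2.59 = 61.12 MPa

61.12


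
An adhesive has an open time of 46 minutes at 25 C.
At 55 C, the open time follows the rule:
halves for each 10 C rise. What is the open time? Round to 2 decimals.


Factor = 2^((55-25)/10) = 8.0000
Open time = 46 / 8.0000 = 5.75 min

5.75


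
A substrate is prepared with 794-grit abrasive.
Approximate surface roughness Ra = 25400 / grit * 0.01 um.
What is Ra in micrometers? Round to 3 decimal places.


Ra = 25400 / 794 * 0.01 = 0.320 um

0.320


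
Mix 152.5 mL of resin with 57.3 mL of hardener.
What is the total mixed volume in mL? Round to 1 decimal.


Total = 152.5 + 57.3 = 209.8 mL

209.8


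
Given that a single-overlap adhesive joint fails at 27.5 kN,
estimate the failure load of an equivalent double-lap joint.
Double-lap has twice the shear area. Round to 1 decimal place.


Double-lap factor = 2
Expected load = 27.5 * 2 = 55.0 kN

55.0


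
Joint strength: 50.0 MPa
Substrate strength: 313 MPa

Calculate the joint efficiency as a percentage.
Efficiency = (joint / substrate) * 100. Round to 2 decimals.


Efficiency = (50.0 / 313) * 100 = 15.97%

15.97


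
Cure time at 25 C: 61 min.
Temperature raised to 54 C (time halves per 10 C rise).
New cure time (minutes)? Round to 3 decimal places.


Acceleration factor = 2^(29/10) = 7.4643
New time = 61 / 7.4643 = 8.172 min

8.172


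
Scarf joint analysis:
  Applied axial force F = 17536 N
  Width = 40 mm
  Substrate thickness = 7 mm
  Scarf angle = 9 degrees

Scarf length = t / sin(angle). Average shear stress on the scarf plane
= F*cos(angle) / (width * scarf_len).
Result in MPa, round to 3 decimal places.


Scarf length = 7 / sin(9 deg) = 44.7472 mm
cos(9 deg) = 0.987688
Shear = 17536 * 0.987688 / (40 * 44.7472)
= 9.677 MPa

9.677


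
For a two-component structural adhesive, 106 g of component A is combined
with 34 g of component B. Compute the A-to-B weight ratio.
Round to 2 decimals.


Weight ratio A:B = 106 / 34
= 3.12

3.12


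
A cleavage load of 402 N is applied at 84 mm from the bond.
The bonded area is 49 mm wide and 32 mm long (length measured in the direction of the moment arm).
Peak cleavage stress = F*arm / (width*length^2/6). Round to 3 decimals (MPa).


Moment = 402 * 84 = 33768 N*mm
Section modulus = 49 * 1024 / 6 = 50176 / 6 mm^3
Stress = 33768 / (50176 / 6) = 202608 / 50176
= 4.038 MPa

4.038


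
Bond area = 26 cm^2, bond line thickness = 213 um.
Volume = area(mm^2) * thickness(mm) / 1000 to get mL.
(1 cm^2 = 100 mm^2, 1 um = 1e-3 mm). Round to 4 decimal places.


area_mm2 = 26 * 100 = 2600
blt_mm = 213 * 1e-3 = 0.213
vol_mm3 = 2600 * 0.213 = 553.8
vol_mL = 553.8 / 1000 = 0.5538 mL

0.5538


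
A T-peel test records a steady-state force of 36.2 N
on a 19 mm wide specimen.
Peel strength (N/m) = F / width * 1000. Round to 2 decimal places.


Peel strength = 36.2 / 19 * 1000
= 1905.26 N/m

1905.26


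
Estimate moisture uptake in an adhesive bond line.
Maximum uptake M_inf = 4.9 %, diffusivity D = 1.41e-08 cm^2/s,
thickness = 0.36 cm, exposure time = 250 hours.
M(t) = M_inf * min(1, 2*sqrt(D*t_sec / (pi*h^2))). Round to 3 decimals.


Convert time: 250 h = 900000 s
ratio = min(1, 2*sqrt(1.41e-08*900000/(pi*0.36^2)))
= 0.353088
M(t) = 4.9 * 0.353088 = 1.730%

1.730


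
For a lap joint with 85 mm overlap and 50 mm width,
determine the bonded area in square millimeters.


Area = 85 * 50 = 4250 mm^2

4250


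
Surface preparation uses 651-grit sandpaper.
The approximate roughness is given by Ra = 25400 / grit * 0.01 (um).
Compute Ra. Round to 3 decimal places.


Ra = 25400 / 651 * 0.01
= 254 / 651
= 0.390 um

0.390


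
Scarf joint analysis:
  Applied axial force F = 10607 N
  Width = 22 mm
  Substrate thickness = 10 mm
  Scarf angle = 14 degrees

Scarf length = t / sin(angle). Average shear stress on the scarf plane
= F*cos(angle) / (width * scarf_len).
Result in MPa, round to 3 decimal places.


Scarf length = 10 / sin(14 deg) = 41.3357 mm
cos(14 deg) = 0.970296
Shear = 10607 * 0.970296 / (22 * 41.3357)
= 11.317 MPa

11.317


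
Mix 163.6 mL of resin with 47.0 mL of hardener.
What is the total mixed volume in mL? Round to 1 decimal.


Total = 163.6 + 47.0 = 210.6 mL

210.6


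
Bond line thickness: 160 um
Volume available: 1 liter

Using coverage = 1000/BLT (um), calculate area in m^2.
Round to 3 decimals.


1 L = 1e6 mm^3, thickness = 160 um = 0.16 mm
Area = 1e6 / 0.16 mm^2 = (1e6 / 0.16) / 1e6 m^2 = 1000 / 160 m^2
= 6.250 m^2

6.250


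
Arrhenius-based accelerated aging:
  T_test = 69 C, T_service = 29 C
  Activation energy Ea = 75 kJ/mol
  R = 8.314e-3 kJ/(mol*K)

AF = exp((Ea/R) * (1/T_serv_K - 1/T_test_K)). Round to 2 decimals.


T_test_K = 342.15, T_serv_K = 302.15
AF = exp((75/8.314e-3) * (1/302.15 - 1/342.15))
= 32.80

32.80


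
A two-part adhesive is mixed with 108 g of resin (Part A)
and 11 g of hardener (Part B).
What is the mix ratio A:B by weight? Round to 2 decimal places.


Mix ratio = mass_A / mass_B
= 108 / 11
= 9.82

9.82


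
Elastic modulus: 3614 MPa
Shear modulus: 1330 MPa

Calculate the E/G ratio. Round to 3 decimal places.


E / G = 3614 / 1330 = 2.717

2.717


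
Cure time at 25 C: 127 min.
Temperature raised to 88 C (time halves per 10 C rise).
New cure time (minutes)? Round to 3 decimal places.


Acceleration factor = 2^(63/10) = 78.7932
New time = 127 / 78.7932 = 1.612 min

1.612


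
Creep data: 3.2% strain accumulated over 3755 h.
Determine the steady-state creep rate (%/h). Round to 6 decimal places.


Rate = 3.2 / 3755 = 0.000852 %/h

0.000852


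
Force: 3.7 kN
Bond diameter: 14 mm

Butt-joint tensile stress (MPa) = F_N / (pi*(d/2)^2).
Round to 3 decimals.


F_N = 3.7 * 1000 = 3700.0 N
A = pi*(7.0)^2 = 153.9380 mm^2
stress = 3700.0 / 153.9380 = 24.036 MPa

24.036


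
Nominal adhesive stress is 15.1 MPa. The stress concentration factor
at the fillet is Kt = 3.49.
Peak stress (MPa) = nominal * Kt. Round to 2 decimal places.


Peak = 15.1 * 3.49 = 52.70 MPa

52.70


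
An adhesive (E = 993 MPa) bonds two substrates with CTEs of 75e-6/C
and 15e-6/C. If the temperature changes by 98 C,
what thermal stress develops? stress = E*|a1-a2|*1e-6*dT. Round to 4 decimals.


Stress = 993 * |75 - 15| * 1e-6 * 98
= 5.8388 MPa

5.8388


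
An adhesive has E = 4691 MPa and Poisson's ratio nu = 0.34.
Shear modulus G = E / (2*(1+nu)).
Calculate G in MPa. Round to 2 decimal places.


G = 4691 / (2*(1+0.34))
= 4691 / 2.68
= 1750.37 MPa

1750.37


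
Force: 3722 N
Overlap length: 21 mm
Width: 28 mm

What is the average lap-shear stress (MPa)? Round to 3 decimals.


Average shear stress = F / (overlap * width)
= 3722 / (21 * 28)
= 6.330 MPa

6.330


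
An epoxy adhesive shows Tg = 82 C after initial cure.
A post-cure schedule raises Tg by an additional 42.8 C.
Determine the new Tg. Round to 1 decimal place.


New Tg = 82 + 42.8
= 124.8 C

124.8


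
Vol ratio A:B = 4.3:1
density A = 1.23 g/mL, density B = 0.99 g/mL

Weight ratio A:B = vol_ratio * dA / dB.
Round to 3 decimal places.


Weight ratio = 4.3 * 1.23 / 0.99
= 5.342

5.342


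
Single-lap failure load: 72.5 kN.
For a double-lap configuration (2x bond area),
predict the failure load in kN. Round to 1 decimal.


Failure load = 72.5 * 2 = 145.0 kN

145.0


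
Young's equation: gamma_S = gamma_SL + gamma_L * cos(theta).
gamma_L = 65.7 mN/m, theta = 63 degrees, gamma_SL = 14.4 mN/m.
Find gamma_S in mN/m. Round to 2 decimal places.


cos(63 deg) = 0.453990
gamma_S = 14.4 + 65.7 * 0.453990
= 44.23 mN/m

44.23


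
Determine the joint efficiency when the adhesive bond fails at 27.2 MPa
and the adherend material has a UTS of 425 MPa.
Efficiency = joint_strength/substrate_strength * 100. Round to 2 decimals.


Joint efficiency = 27.2 / 425 * 100
= 6.40%

6.40


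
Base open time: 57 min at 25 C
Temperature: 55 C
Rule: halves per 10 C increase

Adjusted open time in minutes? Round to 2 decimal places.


Acceleration = 2^((55-25)/10) = 8.0000
Open time = 57 / 8.0000 = 7.13 min

7.13


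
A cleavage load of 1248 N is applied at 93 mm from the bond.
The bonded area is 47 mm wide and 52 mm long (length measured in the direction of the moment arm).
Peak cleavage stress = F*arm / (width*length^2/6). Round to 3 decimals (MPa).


Moment = 1248 * 93 = 116064 N*mm
Section modulus = 47 * 2704 / 6 = 127088 / 6 mm^3
Stress = 116064 / (127088 / 6) = 696384 / 127088
= 5.480 MPa

5.480


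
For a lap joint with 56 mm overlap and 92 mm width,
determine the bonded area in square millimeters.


Area = 56 * 92 = 5152 mm^2

5152


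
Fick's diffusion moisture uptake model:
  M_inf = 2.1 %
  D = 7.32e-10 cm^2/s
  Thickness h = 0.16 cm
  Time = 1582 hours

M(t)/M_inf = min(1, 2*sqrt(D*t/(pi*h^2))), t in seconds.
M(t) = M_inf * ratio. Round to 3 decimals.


t_sec = 1582 * 3600 = 5695200
ratio = 2*sqrt(7.32e-10*5695200/(pi*0.16^2))
= min(1, 0.455350)
= 0.455350
M(t) = 2.1 * 0.455350 = 0.956 %

0.956


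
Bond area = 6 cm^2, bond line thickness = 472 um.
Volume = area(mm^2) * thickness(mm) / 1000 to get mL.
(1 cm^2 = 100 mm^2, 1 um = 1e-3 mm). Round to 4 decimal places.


area_mm2 = 6 * 100 = 600
blt_mm = 472 * 1e-3 = 0.472
vol_mm3 = 600 * 0.472 = 283.2
vol_mL = 283.2 / 1000 = 0.2832 mL

0.2832


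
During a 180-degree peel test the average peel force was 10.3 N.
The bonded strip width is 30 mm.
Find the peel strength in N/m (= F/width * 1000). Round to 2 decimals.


Peel strength = F/width * 1000
= 10.3 / 30 * 1000
= 343.33 N/m

343.33


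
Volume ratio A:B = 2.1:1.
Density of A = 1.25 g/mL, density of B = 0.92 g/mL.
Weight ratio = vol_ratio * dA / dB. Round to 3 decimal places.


Wt ratio = 2.1 * 1.25 / 0.92
= 2.853

2.853


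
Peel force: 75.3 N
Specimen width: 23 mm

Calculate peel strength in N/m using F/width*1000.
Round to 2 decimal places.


Peel strength = 75.3 / 23 * 1000 = 3273.91 N/m

3273.91


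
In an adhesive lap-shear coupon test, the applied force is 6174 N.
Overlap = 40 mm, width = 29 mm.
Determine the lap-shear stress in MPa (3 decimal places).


stress = F / (overlap * width)
= 6174 / (40 * 29)
= 5.322 MPa

5.322


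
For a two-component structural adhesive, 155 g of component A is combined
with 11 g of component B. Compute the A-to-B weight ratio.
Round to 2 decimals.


Weight ratio A:B = 155 / 11
= 14.09

14.09


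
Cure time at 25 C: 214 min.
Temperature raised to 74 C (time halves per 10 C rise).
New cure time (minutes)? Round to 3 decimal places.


Acceleration factor = 2^(49/10) = 29.8571
New time = 214 / 29.8571 = 7.167 min

7.167


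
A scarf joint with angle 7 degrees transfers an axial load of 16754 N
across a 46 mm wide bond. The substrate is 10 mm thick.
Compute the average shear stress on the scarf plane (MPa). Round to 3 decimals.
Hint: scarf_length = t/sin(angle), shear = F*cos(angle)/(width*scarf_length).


scarf_length = 10 / sin(7 deg) = 82.0551 mm
cos(7 deg) = 0.992546
shear stress = 16754 * 0.992546 / (46 * 82.0551)
= 4.406 MPa

4.406


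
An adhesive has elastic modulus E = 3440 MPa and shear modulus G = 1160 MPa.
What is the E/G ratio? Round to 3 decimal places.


E/G = 3440 / 1160 = 2.966

2.966


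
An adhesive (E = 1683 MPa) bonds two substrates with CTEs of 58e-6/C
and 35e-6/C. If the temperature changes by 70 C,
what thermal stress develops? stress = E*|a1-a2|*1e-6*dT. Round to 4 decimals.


Stress = 1683 * |58 - 35| * 1e-6 * 70
= 2.7096 MPa

2.7096


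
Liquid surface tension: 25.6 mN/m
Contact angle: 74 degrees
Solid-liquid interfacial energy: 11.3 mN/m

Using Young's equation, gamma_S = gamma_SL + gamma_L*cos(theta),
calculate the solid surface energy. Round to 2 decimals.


gamma_S = 11.3 + 25.6 * cos(74)
= 18.36 mN/m

18.36


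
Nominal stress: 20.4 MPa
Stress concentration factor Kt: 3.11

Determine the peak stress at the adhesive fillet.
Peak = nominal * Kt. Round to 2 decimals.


Peak stress = 20.4 * 3.11
= 63.44 MPa

63.44


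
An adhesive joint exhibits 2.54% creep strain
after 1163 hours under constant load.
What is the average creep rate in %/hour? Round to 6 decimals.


Creep rate = strain / time
= 2.54 / 1163
= 0.002184 %/h

0.002184


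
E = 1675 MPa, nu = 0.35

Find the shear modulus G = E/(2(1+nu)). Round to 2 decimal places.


G = 1675 / (2 * 1.35)
= 620.37 MPa

620.37


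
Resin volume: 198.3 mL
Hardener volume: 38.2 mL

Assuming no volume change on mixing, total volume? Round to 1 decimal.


V_total = 198.3 + 38.2 = 236.5 mL

236.5


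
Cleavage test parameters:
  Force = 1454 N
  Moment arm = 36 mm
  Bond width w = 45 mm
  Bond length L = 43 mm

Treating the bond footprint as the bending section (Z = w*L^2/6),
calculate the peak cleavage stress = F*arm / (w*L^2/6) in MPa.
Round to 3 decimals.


M = 1454 * 36 = 52344 N*mm
Z = 45 * 43^2 / 6 = 83205 / 6 mm^3
sigma = M / Z = 6 * 52344 / 83205 = 314064 / 83205
= 3.775 MPa

3.775


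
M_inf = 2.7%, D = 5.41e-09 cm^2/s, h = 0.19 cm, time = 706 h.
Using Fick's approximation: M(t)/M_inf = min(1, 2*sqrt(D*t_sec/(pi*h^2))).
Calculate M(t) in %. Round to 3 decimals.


t = 2541600 s
ratio = min(1, 2*sqrt(5.41e-09*2541600/(pi*0.0361)))
= 0.696392
M(t) = 2.7 * 0.696392 = 1.880%

1.880


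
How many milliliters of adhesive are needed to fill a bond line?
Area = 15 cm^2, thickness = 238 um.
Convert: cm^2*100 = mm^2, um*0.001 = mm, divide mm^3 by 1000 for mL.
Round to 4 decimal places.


= (15 * 100) * (238 * 0.001) / 1000
= 0.3570 mL

0.3570


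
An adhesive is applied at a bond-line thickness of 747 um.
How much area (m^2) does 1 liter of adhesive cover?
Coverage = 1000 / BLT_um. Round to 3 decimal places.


Coverage = 1000 / 747 = 1.339 m^2

1.339


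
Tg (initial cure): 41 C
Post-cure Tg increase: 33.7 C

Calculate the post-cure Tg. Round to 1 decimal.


Post-cure Tg = 41 + 33.7 = 74.7 C

74.7


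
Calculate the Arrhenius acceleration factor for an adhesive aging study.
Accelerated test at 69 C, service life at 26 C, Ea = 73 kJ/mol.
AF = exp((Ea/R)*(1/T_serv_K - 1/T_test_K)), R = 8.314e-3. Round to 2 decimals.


T_test = 342.15 K, T_serv = 299.15 K
Ea/R = 73 / 0.008314 = 8780.37
AF = exp(8780.37 * (1/299.15 - 1/342.15))
= 39.99

39.99


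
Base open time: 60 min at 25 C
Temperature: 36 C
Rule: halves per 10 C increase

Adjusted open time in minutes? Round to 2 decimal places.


Acceleration = 2^((36-25)/10) = 2.1435
Open time = 60 / 2.1435 = 27.99 min

27.99


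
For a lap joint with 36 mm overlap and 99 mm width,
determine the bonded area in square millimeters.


Area = 36 * 99 = 3564 mm^2

3564


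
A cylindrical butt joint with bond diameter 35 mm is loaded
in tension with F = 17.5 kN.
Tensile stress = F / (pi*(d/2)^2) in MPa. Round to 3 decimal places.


Area = pi * (35/2)^2 = 962.1128 mm^2
Stress = 17.5*1000 / 962.1128
= 18.189 MPa

18.189


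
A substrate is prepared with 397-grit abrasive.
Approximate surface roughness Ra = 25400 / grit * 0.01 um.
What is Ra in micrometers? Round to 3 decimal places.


Ra = 25400 / 397 * 0.01 = 0.640 um

0.640


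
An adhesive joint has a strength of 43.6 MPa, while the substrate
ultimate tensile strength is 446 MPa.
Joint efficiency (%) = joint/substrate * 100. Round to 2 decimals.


Efficiency = 43.6 / 446 * 100
= 9.78%

9.78


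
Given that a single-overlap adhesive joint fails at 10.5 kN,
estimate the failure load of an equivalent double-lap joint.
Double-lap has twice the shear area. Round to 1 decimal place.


Double-lap factor = 2
Expected load = 10.5 * 2 = 21.0 kN

21.0


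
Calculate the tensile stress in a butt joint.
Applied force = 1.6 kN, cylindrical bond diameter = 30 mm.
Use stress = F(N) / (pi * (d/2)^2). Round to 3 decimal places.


A = pi * 15.0^2 = 706.8583 mm^2
sigma = 1600.0 / 706.8583 = 2.264 MPa

2.264


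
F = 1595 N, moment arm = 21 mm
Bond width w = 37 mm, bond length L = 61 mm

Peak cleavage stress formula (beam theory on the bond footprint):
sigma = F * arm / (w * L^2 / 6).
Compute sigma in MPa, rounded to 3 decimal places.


sigma = (1595 * 21) / (37 * 3721 / 6)
= 33495 * 6 / 137677
= 200970 / 137677
= 1.460 MPa

1.460


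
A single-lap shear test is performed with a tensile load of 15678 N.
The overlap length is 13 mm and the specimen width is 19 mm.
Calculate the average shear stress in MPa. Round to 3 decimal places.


Shear stress = F / (overlap * width)
= 15678 / (13 * 19)
= 15678 / 247
= 63.474 MPa

63.474


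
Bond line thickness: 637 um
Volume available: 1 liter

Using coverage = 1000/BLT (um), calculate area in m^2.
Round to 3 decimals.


1 L = 1e6 mm^3, thickness = 637 um = 0.637 mm
Area = 1e6 / 0.637 mm^2 = (1e6 / 0.637) / 1e6 m^2 = 1000 / 637 m^2
= 1.570 m^2

1.570


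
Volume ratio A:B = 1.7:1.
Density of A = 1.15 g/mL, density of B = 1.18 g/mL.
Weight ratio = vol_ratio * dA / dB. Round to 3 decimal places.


Wt ratio = 1.7 * 1.15 / 1.18
= 1.657

1.657


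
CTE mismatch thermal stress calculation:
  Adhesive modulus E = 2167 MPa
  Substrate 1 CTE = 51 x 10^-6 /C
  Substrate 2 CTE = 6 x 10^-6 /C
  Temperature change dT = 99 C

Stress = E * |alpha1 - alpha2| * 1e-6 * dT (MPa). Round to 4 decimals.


delta_alpha = |51 - 6| = 45 x 10^-6/C
Stress = 2167 * 45e-6 * 99
= 9.6540 MPa

9.6540


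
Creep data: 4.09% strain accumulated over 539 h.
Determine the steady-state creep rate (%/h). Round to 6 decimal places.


Rate = 4.09 / 539 = 0.007588 %/h

0.007588


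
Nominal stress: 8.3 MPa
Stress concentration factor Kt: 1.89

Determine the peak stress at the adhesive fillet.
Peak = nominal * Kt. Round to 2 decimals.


Peak stress = 8.3 * 1.89
= 15.69 MPa

15.69


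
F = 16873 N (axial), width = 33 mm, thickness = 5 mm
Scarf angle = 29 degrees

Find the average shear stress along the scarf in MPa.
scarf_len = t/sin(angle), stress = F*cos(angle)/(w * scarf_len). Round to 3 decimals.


scarf_len = 5/sin(29 deg) = 10.3133
cos(29 deg) = 0.874620
stress = 16873*0.874620/(33*10.3133) = 43.361 MPa

43.361


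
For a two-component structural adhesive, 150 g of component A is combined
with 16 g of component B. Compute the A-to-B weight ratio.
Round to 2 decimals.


Weight ratio A:B = 150 / 16
= 9.38

9.38


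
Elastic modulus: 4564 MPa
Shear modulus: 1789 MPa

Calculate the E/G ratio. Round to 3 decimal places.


E / G = 4564 / 1789 = 2.551

2.551


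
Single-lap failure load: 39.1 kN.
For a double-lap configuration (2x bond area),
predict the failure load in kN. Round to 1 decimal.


Failure load = 39.1 * 2 = 78.2 kN

78.2


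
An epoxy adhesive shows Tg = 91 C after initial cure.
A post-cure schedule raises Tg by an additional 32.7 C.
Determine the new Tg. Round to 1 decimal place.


New Tg = 91 + 32.7
= 123.7 C

123.7


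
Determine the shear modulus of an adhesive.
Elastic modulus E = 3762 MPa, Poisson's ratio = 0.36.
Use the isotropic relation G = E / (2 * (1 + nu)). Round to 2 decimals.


G = 3762 / (2*(1+0.36)) = 3762 / 2.72
= 1383.09 MPa

1383.09


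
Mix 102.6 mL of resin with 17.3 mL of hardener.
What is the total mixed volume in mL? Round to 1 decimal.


Total = 102.6 + 17.3 = 119.9 mL

119.9


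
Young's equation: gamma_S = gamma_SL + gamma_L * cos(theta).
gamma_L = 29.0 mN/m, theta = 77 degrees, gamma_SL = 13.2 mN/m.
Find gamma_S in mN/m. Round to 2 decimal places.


cos(77 deg) = 0.224951
gamma_S = 13.2 + 29.0 * 0.224951
= 19.72 mN/m

19.72


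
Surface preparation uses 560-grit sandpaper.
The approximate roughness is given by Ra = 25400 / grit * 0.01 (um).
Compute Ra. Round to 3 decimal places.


Ra = 25400 / 560 * 0.01
= 254 / 560
= 0.454 um

0.454


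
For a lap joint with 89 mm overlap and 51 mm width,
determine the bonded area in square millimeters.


Area = 89 * 51 = 4539 mm^2

4539


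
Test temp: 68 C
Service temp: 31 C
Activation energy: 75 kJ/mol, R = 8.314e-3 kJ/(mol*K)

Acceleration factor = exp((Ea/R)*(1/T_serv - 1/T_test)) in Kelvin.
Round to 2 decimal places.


AF = exp((75/0.008314)*(1/304.15 - 1/341.15))
= 24.95

24.95


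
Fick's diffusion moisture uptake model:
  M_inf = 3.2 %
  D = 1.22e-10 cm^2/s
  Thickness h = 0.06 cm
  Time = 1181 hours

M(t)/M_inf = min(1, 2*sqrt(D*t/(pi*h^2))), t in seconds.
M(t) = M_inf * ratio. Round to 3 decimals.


t_sec = 1181 * 3600 = 4251600
ratio = 2*sqrt(1.22e-10*4251600/(pi*0.06^2))
= min(1, 0.428312)
= 0.428312
M(t) = 3.2 * 0.428312 = 1.371 %

1.371


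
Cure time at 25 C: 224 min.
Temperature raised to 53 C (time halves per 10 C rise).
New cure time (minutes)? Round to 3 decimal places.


Acceleration factor = 2^(28/10) = 6.9644
New time = 224 / 6.9644 = 32.164 min

32.164


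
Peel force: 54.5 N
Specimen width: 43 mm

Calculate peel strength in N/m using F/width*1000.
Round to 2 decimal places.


Peel strength = 54.5 / 43 * 1000 = 1267.44 N/m

1267.44


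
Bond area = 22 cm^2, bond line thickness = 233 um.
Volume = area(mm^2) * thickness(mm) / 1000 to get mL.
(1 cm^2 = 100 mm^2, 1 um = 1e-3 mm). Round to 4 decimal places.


area_mm2 = 22 * 100 = 2200
blt_mm = 233 * 1e-3 = 0.233
vol_mm3 = 2200 * 0.233 = 512.6
vol_mL = 512.6 / 1000 = 0.5126 mL

0.5126


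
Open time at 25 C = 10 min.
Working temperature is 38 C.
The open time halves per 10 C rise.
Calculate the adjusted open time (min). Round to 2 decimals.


factor = 2^((38 - 25) / 10) = 2.4623
ot = 10 / 2.4623 = 4.06 min

4.06


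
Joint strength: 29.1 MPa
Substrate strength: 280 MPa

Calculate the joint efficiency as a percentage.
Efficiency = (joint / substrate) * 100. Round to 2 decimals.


Efficiency = (29.1 / 280) * 100 = 10.39%

10.39


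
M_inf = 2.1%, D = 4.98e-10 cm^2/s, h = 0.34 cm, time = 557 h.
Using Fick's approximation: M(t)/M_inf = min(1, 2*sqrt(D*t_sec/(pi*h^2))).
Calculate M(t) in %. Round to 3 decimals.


t = 2005200 s
ratio = min(1, 2*sqrt(4.98e-10*2005200/(pi*0.1156)))
= 0.104874
M(t) = 2.1 * 0.104874 = 0.220%

0.220


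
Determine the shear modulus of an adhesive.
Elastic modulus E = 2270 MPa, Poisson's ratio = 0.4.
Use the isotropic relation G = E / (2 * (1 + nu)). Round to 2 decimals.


G = 2270 / (2*(1+0.4)) = 2270 / 2.80
= 810.71 MPa

810.71


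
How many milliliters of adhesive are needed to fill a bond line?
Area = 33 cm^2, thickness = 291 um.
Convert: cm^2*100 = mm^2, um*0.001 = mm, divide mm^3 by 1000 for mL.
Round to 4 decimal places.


= (33 * 100) * (291 * 0.001) / 1000
= 0.9603 mL

0.9603


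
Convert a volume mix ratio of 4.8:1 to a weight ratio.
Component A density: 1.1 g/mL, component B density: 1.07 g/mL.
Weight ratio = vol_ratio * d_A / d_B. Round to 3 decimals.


= 4.8 * 1.1 / 1.07 = 4.935

4.935


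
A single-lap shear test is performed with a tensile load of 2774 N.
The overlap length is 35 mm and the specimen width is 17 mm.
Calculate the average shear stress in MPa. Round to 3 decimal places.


Shear stress = F / (overlap * width)
= 2774 / (35 * 17)
= 2774 / 595
= 4.662 MPa

4.662


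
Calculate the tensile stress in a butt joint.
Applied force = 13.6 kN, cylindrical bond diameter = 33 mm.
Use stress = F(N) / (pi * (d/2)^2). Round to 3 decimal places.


A = pi * 16.5^2 = 855.2986 mm^2
sigma = 13600.0 / 855.2986 = 15.901 MPa

15.901


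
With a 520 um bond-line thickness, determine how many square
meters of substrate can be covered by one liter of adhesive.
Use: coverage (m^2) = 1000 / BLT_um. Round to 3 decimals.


Coverage = 1000 / 520 = 1.923 m^2

1.923


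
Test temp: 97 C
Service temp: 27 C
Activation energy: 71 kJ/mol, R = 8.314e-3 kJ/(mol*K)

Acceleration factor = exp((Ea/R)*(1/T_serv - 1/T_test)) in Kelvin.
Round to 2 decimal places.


AF = exp((71/0.008314)*(1/300.15 - 1/370.15))
= 217.15

217.15


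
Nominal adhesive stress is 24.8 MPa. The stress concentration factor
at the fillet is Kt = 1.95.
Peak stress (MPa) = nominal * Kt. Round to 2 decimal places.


Peak = 24.8 * 1.95 = 48.36 MPa

48.36


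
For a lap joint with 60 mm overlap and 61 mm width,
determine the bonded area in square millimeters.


Area = 60 * 61 = 3660 mm^2

3660


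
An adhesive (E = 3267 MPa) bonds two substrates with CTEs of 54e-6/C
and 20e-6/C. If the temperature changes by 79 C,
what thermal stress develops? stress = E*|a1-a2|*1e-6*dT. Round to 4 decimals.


Stress = 3267 * |54 - 20| * 1e-6 * 79
= 8.7752 MPa

8.7752


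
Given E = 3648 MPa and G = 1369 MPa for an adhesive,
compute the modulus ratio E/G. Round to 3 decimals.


E/G ratio = 3648 / 1369 = 2.665

2.665


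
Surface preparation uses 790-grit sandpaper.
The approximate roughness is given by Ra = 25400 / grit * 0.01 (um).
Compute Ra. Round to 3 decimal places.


Ra = 25400 / 790 * 0.01
= 254 / 790
= 0.322 um

0.322


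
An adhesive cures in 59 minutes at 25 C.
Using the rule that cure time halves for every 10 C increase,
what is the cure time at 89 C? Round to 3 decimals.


Factor = 2^((89 - 25) / 10) = 84.4485
Cure time = 59 / 84.4485
= 0.699 minutes

0.699


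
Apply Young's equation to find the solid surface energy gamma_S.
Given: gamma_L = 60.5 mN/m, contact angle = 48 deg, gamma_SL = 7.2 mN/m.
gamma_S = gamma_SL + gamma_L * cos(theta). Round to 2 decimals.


theta_rad = 48 * pi/180 = 0.837758
gamma_S = 7.2 + 60.5 * cos(0.837758)
= 47.68 mN/m

47.68


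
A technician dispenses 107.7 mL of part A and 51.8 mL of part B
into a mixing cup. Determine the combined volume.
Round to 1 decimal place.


Combined volume = 107.7 + 51.8
= 159.5 mL

159.5


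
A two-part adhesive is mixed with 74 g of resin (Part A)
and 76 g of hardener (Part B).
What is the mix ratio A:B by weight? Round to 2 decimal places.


Mix ratio = mass_A / mass_B
= 74 / 76
= 0.97

0.97


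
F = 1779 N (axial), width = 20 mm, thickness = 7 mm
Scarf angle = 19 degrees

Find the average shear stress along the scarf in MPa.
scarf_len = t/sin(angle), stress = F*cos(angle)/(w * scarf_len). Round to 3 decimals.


scarf_len = 7/sin(19 deg) = 21.5009
cos(19 deg) = 0.945519
stress = 1779*0.945519/(20*21.5009) = 3.912 MPa

3.912


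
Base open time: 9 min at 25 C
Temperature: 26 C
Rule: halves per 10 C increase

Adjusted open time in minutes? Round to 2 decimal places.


Acceleration = 2^((26-25)/10) = 1.0718
Open time = 9 / 1.0718 = 8.40 min

8.40


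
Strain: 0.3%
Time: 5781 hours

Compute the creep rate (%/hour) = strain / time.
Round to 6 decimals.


Creep rate = 0.3 / 5781
= 0.000052 %/h

0.000052


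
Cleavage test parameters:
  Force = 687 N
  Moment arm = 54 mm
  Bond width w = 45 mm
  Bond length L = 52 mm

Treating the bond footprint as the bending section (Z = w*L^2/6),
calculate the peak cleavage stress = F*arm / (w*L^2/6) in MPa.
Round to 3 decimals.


M = 687 * 54 = 37098 N*mm
Z = 45 * 52^2 / 6 = 121680 / 6 mm^3
sigma = M / Z = 6 * 37098 / 121680 = 222588 / 121680
= 1.829 MPa

1.829


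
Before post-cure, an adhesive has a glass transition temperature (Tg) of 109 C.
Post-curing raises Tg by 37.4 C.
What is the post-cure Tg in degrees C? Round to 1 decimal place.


Tg_post = Tg_base + delta_Tg
= 109 + 37.4
= 146.4 C

146.4


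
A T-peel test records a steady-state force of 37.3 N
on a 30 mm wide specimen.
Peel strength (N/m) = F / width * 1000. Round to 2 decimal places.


Peel strength = 37.3 / 30 * 1000
= 1243.33 N/m

1243.33


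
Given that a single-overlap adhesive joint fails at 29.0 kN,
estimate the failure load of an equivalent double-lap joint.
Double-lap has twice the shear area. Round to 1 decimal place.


Double-lap factor = 2
Expected load = 29.0 * 2 = 58.0 kN

58.0


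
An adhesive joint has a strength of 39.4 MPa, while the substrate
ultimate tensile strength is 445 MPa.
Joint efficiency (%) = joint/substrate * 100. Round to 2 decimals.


Efficiency = 39.4 / 445 * 100
= 8.85%

8.85
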